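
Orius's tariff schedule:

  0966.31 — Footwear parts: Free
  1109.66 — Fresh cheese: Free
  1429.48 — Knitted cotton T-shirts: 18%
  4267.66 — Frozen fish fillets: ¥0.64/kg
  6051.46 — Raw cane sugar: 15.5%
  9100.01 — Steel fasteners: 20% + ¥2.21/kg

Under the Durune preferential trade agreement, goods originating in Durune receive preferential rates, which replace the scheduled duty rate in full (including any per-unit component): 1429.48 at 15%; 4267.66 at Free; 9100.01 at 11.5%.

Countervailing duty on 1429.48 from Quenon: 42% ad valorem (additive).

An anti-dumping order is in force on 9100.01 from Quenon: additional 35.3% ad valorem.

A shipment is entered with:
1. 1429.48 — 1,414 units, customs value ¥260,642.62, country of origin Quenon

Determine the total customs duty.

¥156,385.57

Line 1 (1429.48, Quenon, 1,414 units, ¥260,642.62):
Base rate for 1429.48 is 18%.
1429.48 has an FTA preferential rate, but origin Quenon is not Durune; base rate stands.
Additional duty on 1429.48 from Quenon: +42%. Applied ad valorem rate: 18% + 42% = 60%.
Duty = ¥260,642.62 × 60% = ¥156,385.57.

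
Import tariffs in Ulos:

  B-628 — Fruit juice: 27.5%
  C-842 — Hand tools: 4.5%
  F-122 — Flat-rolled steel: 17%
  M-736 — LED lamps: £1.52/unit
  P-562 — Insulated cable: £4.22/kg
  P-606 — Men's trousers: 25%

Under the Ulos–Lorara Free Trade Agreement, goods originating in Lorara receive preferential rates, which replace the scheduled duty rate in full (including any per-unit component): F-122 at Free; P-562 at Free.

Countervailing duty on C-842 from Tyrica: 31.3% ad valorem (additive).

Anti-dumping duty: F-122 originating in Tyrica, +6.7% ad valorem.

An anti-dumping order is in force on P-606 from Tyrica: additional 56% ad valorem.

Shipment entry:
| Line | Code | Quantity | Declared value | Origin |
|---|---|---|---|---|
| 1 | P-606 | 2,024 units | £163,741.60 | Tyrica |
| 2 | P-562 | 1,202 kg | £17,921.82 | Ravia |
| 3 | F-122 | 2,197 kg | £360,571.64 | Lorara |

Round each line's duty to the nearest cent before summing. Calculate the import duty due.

£137,703.14

Line 1 (P-606, Tyrica, 2,024 units, £163,741.60):
Base rate for P-606 is 25%.
Additional duty on P-606 from Tyrica: +56%. Applied ad valorem rate: 25% + 56% = 81%.
Duty = £163,741.60 × 81% = £132,630.70.
Line 2 (P-562, Ravia, 1,202 kg, £17,921.82):
Base rate for P-562 is £4.22/kg.
P-562 has an FTA preferential rate, but origin Ravia is not Lorara; base rate stands.
Duty = 1,202 × £4.22 = £5,072.44.
Line 3 (F-122, Lorara, 2,197 kg, £360,571.64):
Base rate for F-122 is 17%.
Origin Lorara qualifies under the Ulos–Lorara agreement and F-122 is covered: preferential rate Free applies instead.
The additional-duty order on F-122 targets Tyrica, not Lorara; it does not apply.
Duty = £360,571.64 × 0% = £0.00.
Total = £132,630.70 + £5,072.44 + £0.00 = £137,703.14.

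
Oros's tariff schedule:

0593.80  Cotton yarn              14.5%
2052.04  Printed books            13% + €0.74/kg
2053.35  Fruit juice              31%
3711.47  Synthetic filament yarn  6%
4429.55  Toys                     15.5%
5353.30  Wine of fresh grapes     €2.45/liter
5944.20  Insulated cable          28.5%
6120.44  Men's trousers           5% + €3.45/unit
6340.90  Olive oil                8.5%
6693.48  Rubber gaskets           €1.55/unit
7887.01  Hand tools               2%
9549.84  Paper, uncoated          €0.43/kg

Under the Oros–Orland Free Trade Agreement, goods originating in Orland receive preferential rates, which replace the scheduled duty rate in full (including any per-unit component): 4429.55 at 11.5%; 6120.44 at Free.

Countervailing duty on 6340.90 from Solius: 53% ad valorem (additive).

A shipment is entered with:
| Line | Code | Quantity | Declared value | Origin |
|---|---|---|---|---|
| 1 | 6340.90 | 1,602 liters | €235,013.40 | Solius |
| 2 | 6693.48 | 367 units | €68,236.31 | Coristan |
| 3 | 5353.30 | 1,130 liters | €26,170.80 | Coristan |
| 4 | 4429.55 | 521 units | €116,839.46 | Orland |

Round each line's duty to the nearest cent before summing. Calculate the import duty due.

Line 1 (6340.90, Solius, 1,602 liters, €235,013.40):
Base rate for 6340.90 is 8.5%.
Additional duty on 6340.90 from Solius: +53%. Applied ad valorem rate: 8.5% + 53% = 61.5%.
Duty = €235,013.40 × 61.5% = €144,533.24.
Line 2 (6693.48, Coristan, 367 units, €68,236.31):
Base rate for 6693.48 is €1.55/unit.
Duty = 367 × €1.55 = €568.85.
Line 3 (5353.30, Coristan, 1,130 liters, €26,170.80):
Base rate for 5353.30 is €2.45/liter.
Duty = 1,130 × €2.45 = €2,768.50.
Line 4 (4429.55, Orland, 521 units, €116,839.46):
Base rate for 4429.55 is 15.5%.
Origin Orland qualifies under the Oros–Orland agreement and 4429.55 is covered: preferential rate 11.5% applies instead.
Duty = €116,839.46 × 11.5% = €13,436.54.
Total = €144,533.24 + €568.85 + €2,768.50 + €13,436.54 = €161,307.13.

€161,307.13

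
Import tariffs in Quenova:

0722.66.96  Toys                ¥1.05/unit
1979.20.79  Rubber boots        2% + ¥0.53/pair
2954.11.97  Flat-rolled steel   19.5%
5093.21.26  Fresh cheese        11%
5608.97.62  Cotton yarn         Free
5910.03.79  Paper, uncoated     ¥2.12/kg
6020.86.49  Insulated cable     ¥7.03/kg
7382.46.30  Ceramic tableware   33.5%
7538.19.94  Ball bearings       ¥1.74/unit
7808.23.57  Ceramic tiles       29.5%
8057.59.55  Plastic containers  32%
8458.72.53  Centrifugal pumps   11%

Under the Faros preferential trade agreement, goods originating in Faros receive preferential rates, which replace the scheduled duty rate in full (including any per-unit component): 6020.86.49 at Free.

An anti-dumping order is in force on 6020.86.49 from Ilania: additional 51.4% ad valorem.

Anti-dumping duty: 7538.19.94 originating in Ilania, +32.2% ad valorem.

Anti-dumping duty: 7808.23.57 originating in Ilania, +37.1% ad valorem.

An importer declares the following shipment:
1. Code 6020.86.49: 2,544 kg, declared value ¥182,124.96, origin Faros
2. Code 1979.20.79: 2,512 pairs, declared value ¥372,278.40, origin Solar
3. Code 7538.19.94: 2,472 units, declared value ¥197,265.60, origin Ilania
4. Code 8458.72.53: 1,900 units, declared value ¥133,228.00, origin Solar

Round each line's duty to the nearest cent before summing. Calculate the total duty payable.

Line 1 (6020.86.49, Faros, 2,544 kg, ¥182,124.96):
Base rate for 6020.86.49 is ¥7.03/kg.
Origin Faros qualifies under the Quenova–Faros agreement and 6020.86.49 is covered: preferential rate Free applies instead.
The additional-duty order on 6020.86.49 targets Ilania, not Faros; it does not apply.
Duty = ¥182,124.96 × 0% = ¥0.00.
Line 2 (1979.20.79, Solar, 2,512 pairs, ¥372,278.40):
Base rate for 1979.20.79 is 2% + ¥0.53/pair.
Duty = ¥372,278.40 × 2% + 2,512 × ¥0.53 = ¥8,776.93.
Line 3 (7538.19.94, Ilania, 2,472 units, ¥197,265.60):
Base rate for 7538.19.94 is ¥1.74/unit.
Additional duty on 7538.19.94 from Ilania: +32.2% ad valorem. Applied ad valorem rate = 32.2%.
Duty = ¥197,265.60 × 32.2% + 2,472 × ¥1.74 = ¥67,820.80.
Line 4 (8458.72.53, Solar, 1,900 units, ¥133,228.00):
Base rate for 8458.72.53 is 11%.
Duty = ¥133,228.00 × 11% = ¥14,655.08.
Total = ¥0.00 + ¥8,776.93 + ¥67,820.80 + ¥14,655.08 = ¥91,252.81.

¥91,252.81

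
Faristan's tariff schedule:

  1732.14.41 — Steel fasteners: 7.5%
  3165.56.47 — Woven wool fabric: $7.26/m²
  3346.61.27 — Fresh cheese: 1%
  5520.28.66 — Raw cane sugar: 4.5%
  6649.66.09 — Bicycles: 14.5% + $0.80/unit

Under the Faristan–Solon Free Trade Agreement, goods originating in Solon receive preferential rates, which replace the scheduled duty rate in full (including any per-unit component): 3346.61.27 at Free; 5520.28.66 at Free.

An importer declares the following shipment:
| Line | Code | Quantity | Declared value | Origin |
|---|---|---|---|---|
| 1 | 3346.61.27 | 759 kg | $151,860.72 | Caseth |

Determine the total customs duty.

Line 1 (3346.61.27, Caseth, 759 kg, $151,860.72):
Base rate for 3346.61.27 is 1%.
3346.61.27 has an FTA preferential rate, but origin Caseth is not Solon; base rate stands.
Duty = $151,860.72 × 1% = $1,518.61.

$1,518.61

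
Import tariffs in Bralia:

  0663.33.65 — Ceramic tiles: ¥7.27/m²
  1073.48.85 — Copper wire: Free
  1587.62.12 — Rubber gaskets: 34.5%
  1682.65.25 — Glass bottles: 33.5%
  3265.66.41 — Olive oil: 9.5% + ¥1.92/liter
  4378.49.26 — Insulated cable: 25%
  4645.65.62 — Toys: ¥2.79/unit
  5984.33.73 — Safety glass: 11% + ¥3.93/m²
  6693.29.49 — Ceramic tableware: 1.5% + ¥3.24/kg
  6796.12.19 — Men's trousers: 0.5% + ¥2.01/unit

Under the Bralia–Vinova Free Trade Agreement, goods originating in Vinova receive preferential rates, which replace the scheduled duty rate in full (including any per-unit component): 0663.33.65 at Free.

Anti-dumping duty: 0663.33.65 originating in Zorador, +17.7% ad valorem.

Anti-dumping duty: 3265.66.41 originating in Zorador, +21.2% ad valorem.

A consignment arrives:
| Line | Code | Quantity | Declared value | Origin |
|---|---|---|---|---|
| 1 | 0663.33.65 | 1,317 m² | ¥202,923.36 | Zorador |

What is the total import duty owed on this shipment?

Line 1 (0663.33.65, Zorador, 1,317 m², ¥202,923.36):
Base rate for 0663.33.65 is ¥7.27/m².
0663.33.65 has an FTA preferential rate, but origin Zorador is not Vinova; base rate stands.
Additional duty on 0663.33.65 from Zorador: +17.7% ad valorem. Applied ad valorem rate = 17.7%.
Duty = ¥202,923.36 × 17.7% + 1,317 × ¥7.27 = ¥45,492.02.

¥45,492.02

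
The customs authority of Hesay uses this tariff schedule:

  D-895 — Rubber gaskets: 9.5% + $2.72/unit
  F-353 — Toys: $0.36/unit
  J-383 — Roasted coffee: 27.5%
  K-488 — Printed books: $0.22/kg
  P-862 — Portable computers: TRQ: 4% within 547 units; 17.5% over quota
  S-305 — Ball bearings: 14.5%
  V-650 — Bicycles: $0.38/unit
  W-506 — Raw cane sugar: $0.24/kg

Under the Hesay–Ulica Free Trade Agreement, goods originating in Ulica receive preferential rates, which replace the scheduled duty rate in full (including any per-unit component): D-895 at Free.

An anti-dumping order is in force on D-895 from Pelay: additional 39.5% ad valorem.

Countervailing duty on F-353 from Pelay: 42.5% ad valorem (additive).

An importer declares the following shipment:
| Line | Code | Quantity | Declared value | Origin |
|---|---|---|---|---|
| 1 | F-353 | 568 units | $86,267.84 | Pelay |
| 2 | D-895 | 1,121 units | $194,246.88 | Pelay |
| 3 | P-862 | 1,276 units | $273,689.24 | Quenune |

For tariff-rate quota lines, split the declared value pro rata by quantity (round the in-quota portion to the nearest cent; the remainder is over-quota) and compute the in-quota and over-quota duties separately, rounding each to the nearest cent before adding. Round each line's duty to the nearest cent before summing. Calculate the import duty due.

$167,155.00

Line 1 (F-353, Pelay, 568 units, $86,267.84):
Base rate for F-353 is $0.36/unit.
Additional duty on F-353 from Pelay: +42.5% ad valorem. Applied ad valorem rate = 42.5%.
Duty = $86,267.84 × 42.5% + 568 × $0.36 = $36,868.31.
Line 2 (D-895, Pelay, 1,121 units, $194,246.88):
Base rate for D-895 is 9.5% + $2.72/unit.
D-895 has an FTA preferential rate, but origin Pelay is not Ulica; base rate stands.
Additional duty on D-895 from Pelay: +39.5%. Applied ad valorem rate: 9.5% + 39.5% = 49%.
Duty = $194,246.88 × 49% + 1,121 × $2.72 = $98,230.09.
Line 3 (P-862, Quenune, 1,276 units, $273,689.24):
Code P-862 is under a tariff-rate quota (threshold 547 units). In-quota: 547 units at 4%; over-quota: 729 units at 17.5%.
Pro-rata value split: in-quota = $273,689.24 × 547/1,276 = $117,326.03; over-quota = $273,689.24 − $117,326.03 = $156,363.21.
In-quota duty = $117,326.03 × 4% = $4,693.04. Over-quota duty = $156,363.21 × 17.5% = $27,363.56.
Line duty = $4,693.04 + $27,363.56 = $32,056.60.
Total = $36,868.31 + $98,230.09 + $32,056.60 = $167,155.00.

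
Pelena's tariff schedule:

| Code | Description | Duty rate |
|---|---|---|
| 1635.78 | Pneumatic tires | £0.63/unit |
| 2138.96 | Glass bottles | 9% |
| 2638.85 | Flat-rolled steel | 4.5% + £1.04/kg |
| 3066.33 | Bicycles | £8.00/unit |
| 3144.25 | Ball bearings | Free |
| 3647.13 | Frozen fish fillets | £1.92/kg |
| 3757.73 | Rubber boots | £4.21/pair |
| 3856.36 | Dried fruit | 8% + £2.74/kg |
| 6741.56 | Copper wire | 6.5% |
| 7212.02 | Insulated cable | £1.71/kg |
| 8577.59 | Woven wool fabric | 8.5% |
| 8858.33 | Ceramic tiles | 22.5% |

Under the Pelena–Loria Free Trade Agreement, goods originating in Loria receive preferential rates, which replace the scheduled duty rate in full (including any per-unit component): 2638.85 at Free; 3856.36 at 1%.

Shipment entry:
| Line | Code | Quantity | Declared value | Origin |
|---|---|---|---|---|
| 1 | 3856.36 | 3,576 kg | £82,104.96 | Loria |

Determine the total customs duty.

Line 1 (3856.36, Loria, 3,576 kg, £82,104.96):
Base rate for 3856.36 is 8% + £2.74/kg.
Origin Loria qualifies under the Pelena–Loria agreement and 3856.36 is covered: preferential rate 1% applies instead.
Duty = £82,104.96 × 1% = £821.05.

£821.05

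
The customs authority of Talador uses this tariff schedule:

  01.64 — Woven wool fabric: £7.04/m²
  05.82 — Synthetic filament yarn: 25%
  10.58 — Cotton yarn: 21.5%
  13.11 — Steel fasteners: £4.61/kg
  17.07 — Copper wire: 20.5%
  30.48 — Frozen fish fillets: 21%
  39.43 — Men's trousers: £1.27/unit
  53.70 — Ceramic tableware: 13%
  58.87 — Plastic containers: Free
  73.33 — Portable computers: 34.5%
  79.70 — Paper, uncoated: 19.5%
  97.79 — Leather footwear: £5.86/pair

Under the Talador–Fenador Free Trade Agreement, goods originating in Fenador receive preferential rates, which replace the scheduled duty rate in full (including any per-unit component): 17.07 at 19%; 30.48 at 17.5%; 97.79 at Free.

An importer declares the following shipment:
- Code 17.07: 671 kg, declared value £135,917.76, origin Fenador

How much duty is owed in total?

£25,824.37

Line 1 (17.07, Fenador, 671 kg, £135,917.76):
Base rate for 17.07 is 20.5%.
Origin Fenador qualifies under the Talador–Fenador agreement and 17.07 is covered: preferential rate 19% applies instead.
Duty = £135,917.76 × 19% = £25,824.37.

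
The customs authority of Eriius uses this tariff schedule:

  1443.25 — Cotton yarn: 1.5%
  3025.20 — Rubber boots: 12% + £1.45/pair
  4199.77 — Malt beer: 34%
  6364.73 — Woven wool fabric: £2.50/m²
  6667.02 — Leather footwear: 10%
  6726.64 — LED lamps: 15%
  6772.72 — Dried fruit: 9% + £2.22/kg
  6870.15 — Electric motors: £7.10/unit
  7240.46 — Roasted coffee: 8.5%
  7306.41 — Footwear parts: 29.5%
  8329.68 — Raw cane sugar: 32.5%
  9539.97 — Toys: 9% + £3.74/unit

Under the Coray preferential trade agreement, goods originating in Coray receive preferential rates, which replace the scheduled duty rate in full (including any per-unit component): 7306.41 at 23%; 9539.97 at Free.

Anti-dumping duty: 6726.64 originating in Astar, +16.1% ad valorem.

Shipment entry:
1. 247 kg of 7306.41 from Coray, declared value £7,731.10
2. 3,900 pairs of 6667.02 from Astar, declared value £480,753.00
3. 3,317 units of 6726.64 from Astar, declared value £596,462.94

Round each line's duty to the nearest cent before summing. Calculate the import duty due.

£235,353.42

Line 1 (7306.41, Coray, 247 kg, £7,731.10):
Base rate for 7306.41 is 29.5%.
Origin Coray qualifies under the Eriius–Coray agreement and 7306.41 is covered: preferential rate 23% applies instead.
Duty = £7,731.10 × 23% = £1,778.15.
Line 2 (6667.02, Astar, 3,900 pairs, £480,753.00):
Base rate for 6667.02 is 10%.
Duty = £480,753.00 × 10% = £48,075.30.
Line 3 (6726.64, Astar, 3,317 units, £596,462.94):
Base rate for 6726.64 is 15%.
Additional duty on 6726.64 from Astar: +16.1%. Applied ad valorem rate: 15% + 16.1% = 31.1%.
Duty = £596,462.94 × 31.1% = £185,499.97.
Total = £1,778.15 + £48,075.30 + £185,499.97 = £235,353.42.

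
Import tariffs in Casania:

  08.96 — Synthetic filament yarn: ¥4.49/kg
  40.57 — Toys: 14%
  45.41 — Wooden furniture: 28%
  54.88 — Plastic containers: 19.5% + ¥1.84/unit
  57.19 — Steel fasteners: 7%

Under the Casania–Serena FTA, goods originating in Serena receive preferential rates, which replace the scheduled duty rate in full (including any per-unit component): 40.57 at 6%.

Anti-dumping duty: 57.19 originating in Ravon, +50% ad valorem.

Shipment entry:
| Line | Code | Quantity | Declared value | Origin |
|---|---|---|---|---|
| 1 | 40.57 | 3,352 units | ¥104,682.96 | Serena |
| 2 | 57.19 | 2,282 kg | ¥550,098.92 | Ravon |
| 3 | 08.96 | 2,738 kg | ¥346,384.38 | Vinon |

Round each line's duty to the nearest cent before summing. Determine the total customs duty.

Line 1 (40.57, Serena, 3,352 units, ¥104,682.96):
Base rate for 40.57 is 14%.
Origin Serena qualifies under the Casania–Serena agreement and 40.57 is covered: preferential rate 6% applies instead.
Duty = ¥104,682.96 × 6% = ¥6,280.98.
Line 2 (57.19, Ravon, 2,282 kg, ¥550,098.92):
Base rate for 57.19 is 7%.
Additional duty on 57.19 from Ravon: +50%. Applied ad valorem rate: 7% + 50% = 57%.
Duty = ¥550,098.92 × 57% = ¥313,556.38.
Line 3 (08.96, Vinon, 2,738 kg, ¥346,384.38):
Base rate for 08.96 is ¥4.49/kg.
Duty = 2,738 × ¥4.49 = ¥12,293.62.
Total = ¥6,280.98 + ¥313,556.38 + ¥12,293.62 = ¥332,130.98.

¥332,130.98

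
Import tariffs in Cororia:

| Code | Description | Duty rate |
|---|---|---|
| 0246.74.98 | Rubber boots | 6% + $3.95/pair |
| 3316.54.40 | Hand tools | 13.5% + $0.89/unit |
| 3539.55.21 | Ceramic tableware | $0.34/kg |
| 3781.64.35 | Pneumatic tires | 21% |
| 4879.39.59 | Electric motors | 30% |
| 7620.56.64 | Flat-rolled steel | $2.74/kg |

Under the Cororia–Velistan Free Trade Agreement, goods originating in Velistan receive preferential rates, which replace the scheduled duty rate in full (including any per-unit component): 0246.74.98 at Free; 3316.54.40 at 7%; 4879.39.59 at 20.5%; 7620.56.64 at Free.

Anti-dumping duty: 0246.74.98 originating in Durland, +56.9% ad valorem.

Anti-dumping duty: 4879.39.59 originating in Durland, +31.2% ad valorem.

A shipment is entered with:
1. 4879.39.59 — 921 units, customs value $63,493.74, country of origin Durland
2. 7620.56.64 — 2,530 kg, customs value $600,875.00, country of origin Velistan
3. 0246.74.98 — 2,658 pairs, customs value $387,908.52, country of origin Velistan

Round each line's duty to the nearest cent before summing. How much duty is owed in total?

$38,858.17

Line 1 (4879.39.59, Durland, 921 units, $63,493.74):
Base rate for 4879.39.59 is 30%.
4879.39.59 has an FTA preferential rate, but origin Durland is not Velistan; base rate stands.
Additional duty on 4879.39.59 from Durland: +31.2%. Applied ad valorem rate: 30% + 31.2% = 61.2%.
Duty = $63,493.74 × 61.2% = $38,858.17.
Line 2 (7620.56.64, Velistan, 2,530 kg, $600,875.00):
Base rate for 7620.56.64 is $2.74/kg.
Origin Velistan qualifies under the Cororia–Velistan agreement and 7620.56.64 is covered: preferential rate Free applies instead.
Duty = $600,875.00 × 0% = $0.00.
Line 3 (0246.74.98, Velistan, 2,658 pairs, $387,908.52):
Base rate for 0246.74.98 is 6% + $3.95/pair.
Origin Velistan qualifies under the Cororia–Velistan agreement and 0246.74.98 is covered: preferential rate Free applies instead.
The additional-duty order on 0246.74.98 targets Durland, not Velistan; it does not apply.
Duty = $387,908.52 × 0% = $0.00.
Total = $38,858.17 + $0.00 + $0.00 = $38,858.17.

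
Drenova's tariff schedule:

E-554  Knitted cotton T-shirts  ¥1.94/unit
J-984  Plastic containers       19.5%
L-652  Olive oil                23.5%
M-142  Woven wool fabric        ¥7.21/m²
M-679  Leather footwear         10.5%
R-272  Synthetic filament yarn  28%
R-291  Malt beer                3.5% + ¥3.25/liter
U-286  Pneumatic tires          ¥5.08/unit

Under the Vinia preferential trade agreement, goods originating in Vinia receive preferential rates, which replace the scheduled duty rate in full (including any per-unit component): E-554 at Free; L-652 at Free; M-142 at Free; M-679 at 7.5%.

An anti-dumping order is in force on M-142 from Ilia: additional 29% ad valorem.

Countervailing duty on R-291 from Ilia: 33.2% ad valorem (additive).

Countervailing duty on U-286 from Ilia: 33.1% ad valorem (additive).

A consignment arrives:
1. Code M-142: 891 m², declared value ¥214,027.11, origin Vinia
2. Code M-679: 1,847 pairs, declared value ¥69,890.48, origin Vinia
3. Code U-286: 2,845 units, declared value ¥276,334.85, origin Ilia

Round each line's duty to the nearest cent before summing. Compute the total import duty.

Line 1 (M-142, Vinia, 891 m², ¥214,027.11):
Base rate for M-142 is ¥7.21/m².
Origin Vinia qualifies under the Drenova–Vinia agreement and M-142 is covered: preferential rate Free applies instead.
The additional-duty order on M-142 targets Ilia, not Vinia; it does not apply.
Duty = ¥214,027.11 × 0% = ¥0.00.
Line 2 (M-679, Vinia, 1,847 pairs, ¥69,890.48):
Base rate for M-679 is 10.5%.
Origin Vinia qualifies under the Drenova–Vinia agreement and M-679 is covered: preferential rate 7.5% applies instead.
Duty = ¥69,890.48 × 7.5% = ¥5,241.79.
Line 3 (U-286, Ilia, 2,845 units, ¥276,334.85):
Base rate for U-286 is ¥5.08/unit.
Additional duty on U-286 from Ilia: +33.1% ad valorem. Applied ad valorem rate = 33.1%.
Duty = ¥276,334.85 × 33.1% + 2,845 × ¥5.08 = ¥105,919.44.
Total = ¥0.00 + ¥5,241.79 + ¥105,919.44 = ¥111,161.23.

¥111,161.23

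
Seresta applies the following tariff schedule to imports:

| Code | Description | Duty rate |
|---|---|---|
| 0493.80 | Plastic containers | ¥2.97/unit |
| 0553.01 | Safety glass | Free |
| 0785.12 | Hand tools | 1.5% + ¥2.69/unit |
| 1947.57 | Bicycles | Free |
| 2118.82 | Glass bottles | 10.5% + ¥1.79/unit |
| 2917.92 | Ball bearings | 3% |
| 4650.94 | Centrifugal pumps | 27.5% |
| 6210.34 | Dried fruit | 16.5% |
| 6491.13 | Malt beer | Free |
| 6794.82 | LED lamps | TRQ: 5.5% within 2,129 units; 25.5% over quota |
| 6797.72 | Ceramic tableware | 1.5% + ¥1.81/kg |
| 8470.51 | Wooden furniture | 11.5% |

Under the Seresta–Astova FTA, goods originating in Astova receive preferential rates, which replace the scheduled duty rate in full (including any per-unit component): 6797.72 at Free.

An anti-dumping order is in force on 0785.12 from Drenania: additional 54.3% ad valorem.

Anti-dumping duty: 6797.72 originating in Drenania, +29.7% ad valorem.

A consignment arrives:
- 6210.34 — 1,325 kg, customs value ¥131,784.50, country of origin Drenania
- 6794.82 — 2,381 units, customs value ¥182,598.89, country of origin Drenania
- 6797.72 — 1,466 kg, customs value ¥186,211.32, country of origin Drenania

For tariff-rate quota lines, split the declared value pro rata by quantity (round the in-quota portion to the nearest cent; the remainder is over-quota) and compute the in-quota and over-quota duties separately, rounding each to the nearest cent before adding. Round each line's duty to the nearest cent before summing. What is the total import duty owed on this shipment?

Line 1 (6210.34, Drenania, 1,325 kg, ¥131,784.50):
Base rate for 6210.34 is 16.5%.
Duty = ¥131,784.50 × 16.5% = ¥21,744.44.
Line 2 (6794.82, Drenania, 2,381 units, ¥182,598.89):
Code 6794.82 is under a tariff-rate quota (threshold 2,129 units). In-quota: 2,129 units at 5.5%; over-quota: 252 units at 25.5%.
Pro-rata value split: in-quota = ¥182,598.89 × 2,129/2,381 = ¥163,273.01; over-quota = ¥182,598.89 − ¥163,273.01 = ¥19,325.88.
In-quota duty = ¥163,273.01 × 5.5% = ¥8,980.02. Over-quota duty = ¥19,325.88 × 25.5% = ¥4,928.10.
Line duty = ¥8,980.02 + ¥4,928.10 = ¥13,908.12.
Line 3 (6797.72, Drenania, 1,466 kg, ¥186,211.32):
Base rate for 6797.72 is 1.5% + ¥1.81/kg.
6797.72 has an FTA preferential rate, but origin Drenania is not Astova; base rate stands.
Additional duty on 6797.72 from Drenania: +29.7%. Applied ad valorem rate: 1.5% + 29.7% = 31.2%.
Duty = ¥186,211.32 × 31.2% + 1,466 × ¥1.81 = ¥60,751.39.
Total = ¥21,744.44 + ¥13,908.12 + ¥60,751.39 = ¥96,403.95.

¥96,403.95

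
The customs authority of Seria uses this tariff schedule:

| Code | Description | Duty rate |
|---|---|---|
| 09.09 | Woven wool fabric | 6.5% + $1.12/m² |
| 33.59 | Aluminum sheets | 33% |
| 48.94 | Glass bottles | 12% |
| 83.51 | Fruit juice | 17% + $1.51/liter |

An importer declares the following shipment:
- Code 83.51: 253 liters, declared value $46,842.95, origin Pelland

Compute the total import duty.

$8,345.33

Line 1 (83.51, Pelland, 253 liters, $46,842.95):
Base rate for 83.51 is 17% + $1.51/liter.
Duty = $46,842.95 × 17% + 253 × $1.51 = $8,345.33.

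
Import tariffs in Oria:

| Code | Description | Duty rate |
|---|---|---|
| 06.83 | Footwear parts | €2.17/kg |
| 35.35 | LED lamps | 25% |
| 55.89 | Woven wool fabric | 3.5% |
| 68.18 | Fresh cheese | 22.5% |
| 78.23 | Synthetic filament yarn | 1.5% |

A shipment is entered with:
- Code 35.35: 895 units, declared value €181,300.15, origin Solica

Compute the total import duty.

Line 1 (35.35, Solica, 895 units, €181,300.15):
Base rate for 35.35 is 25%.
Duty = €181,300.15 × 25% = €45,325.04.

€45,325.04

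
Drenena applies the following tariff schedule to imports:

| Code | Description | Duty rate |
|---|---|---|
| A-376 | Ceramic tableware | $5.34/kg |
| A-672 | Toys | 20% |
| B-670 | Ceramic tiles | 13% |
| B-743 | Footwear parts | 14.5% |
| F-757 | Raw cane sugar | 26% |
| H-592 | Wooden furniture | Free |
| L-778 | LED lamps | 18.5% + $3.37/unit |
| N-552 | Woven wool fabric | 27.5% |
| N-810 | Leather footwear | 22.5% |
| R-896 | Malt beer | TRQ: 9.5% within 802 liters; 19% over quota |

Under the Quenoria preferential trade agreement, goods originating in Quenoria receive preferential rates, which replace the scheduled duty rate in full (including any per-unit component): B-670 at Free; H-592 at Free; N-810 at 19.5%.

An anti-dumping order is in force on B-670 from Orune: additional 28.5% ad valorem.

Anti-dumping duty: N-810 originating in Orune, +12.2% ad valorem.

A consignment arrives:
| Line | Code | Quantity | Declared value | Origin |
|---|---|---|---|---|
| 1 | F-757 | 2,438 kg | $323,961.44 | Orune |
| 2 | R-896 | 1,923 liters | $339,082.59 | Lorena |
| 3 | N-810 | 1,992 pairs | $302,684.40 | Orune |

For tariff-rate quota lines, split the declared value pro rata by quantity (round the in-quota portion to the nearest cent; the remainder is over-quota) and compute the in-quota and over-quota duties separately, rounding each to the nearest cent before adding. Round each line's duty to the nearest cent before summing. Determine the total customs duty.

$240,252.57

Line 1 (F-757, Orune, 2,438 kg, $323,961.44):
Base rate for F-757 is 26%.
Duty = $323,961.44 × 26% = $84,229.97.
Line 2 (R-896, Lorena, 1,923 liters, $339,082.59):
Code R-896 is under a tariff-rate quota (threshold 802 liters). In-quota: 802 liters at 9.5%; over-quota: 1,121 liters at 19%.
Pro-rata value split: in-quota = $339,082.59 × 802/1,923 = $141,416.66; over-quota = $339,082.59 − $141,416.66 = $197,665.93.
In-quota duty = $141,416.66 × 9.5% = $13,434.58. Over-quota duty = $197,665.93 × 19% = $37,556.53.
Line duty = $13,434.58 + $37,556.53 = $50,991.11.
Line 3 (N-810, Orune, 1,992 pairs, $302,684.40):
Base rate for N-810 is 22.5%.
N-810 has an FTA preferential rate, but origin Orune is not Quenoria; base rate stands.
Additional duty on N-810 from Orune: +12.2%. Applied ad valorem rate: 22.5% + 12.2% = 34.7%.
Duty = $302,684.40 × 34.7% = $105,031.49.
Total = $84,229.97 + $50,991.11 + $105,031.49 = $240,252.57.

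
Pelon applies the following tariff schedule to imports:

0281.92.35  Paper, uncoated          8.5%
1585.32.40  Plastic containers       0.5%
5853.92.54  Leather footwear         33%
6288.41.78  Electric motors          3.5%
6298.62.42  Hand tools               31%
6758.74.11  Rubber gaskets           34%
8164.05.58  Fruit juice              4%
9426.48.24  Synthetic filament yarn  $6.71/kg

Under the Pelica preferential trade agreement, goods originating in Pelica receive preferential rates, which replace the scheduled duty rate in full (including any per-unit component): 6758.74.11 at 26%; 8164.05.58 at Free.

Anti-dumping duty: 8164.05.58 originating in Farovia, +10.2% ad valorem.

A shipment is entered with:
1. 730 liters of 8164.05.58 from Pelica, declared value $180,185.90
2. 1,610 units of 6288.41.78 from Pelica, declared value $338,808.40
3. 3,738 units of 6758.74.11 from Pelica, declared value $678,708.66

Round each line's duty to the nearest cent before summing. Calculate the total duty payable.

$188,322.54

Line 1 (8164.05.58, Pelica, 730 liters, $180,185.90):
Base rate for 8164.05.58 is 4%.
Origin Pelica qualifies under the Pelon–Pelica agreement and 8164.05.58 is covered: preferential rate Free applies instead.
The additional-duty order on 8164.05.58 targets Farovia, not Pelica; it does not apply.
Duty = $180,185.90 × 0% = $0.00.
Line 2 (6288.41.78, Pelica, 1,610 units, $338,808.40):
Base rate for 6288.41.78 is 3.5%.
Origin Pelica is the FTA partner but 6288.41.78 is not on the preference list; base rate stands.
Duty = $338,808.40 × 3.5% = $11,858.29.
Line 3 (6758.74.11, Pelica, 3,738 units, $678,708.66):
Base rate for 6758.74.11 is 34%.
Origin Pelica qualifies under the Pelon–Pelica agreement and 6758.74.11 is covered: preferential rate 26% applies instead.
Duty = $678,708.66 × 26% = $176,464.25.
Total = $0.00 + $11,858.29 + $176,464.25 = $188,322.54.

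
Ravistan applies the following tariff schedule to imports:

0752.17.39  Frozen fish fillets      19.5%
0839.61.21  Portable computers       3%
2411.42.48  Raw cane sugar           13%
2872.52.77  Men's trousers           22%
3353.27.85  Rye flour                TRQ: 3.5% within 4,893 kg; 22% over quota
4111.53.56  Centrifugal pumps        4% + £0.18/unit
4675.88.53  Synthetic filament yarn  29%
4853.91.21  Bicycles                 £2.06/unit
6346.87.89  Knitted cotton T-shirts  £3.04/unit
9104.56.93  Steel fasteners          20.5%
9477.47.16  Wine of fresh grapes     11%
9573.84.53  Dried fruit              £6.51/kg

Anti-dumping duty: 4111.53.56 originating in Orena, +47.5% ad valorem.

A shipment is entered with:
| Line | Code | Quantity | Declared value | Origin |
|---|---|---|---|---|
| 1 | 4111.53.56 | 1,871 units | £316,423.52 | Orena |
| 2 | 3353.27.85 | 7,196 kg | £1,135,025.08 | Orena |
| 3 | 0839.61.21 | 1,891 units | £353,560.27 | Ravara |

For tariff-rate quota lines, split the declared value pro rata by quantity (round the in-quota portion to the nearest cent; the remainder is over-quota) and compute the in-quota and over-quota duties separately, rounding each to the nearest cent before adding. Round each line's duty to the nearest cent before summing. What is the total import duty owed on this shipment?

Line 1 (4111.53.56, Orena, 1,871 units, £316,423.52):
Base rate for 4111.53.56 is 4% + £0.18/unit.
Additional duty on 4111.53.56 from Orena: +47.5%. Applied ad valorem rate: 4% + 47.5% = 51.5%.
Duty = £316,423.52 × 51.5% + 1,871 × £0.18 = £163,294.89.
Line 2 (3353.27.85, Orena, 7,196 kg, £1,135,025.08):
Code 3353.27.85 is under a tariff-rate quota (threshold 4,893 kg). In-quota: 4,893 kg at 3.5%; over-quota: 2,303 kg at 22%.
Pro-rata value split: in-quota = £1,135,025.08 × 4,893/7,196 = £771,772.89; over-quota = £1,135,025.08 − £771,772.89 = £363,252.19.
In-quota duty = £771,772.89 × 3.5% = £27,012.05. Over-quota duty = £363,252.19 × 22% = £79,915.48.
Line duty = £27,012.05 + £79,915.48 = £106,927.53.
Line 3 (0839.61.21, Ravara, 1,891 units, £353,560.27):
Base rate for 0839.61.21 is 3%.
Duty = £353,560.27 × 3% = £10,606.81.
Total = £163,294.89 + £106,927.53 + £10,606.81 = £280,829.23.

£280,829.23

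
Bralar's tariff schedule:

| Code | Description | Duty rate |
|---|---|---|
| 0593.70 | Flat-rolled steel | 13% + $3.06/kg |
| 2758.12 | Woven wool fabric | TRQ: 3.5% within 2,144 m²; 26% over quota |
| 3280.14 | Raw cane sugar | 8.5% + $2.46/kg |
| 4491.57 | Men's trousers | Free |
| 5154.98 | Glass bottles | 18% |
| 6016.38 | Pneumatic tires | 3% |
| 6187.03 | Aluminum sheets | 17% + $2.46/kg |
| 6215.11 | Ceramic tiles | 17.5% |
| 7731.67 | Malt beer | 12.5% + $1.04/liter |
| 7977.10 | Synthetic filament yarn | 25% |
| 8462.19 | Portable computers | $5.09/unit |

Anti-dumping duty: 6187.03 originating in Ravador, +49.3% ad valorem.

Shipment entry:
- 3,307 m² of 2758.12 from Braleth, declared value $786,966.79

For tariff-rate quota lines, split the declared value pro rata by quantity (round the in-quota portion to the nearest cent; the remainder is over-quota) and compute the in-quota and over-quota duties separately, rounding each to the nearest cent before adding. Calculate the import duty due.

Line 1 (2758.12, Braleth, 3,307 m², $786,966.79):
Code 2758.12 is under a tariff-rate quota (threshold 2,144 m²). In-quota: 2,144 m² at 3.5%; over-quota: 1,163 m² at 26%.
Pro-rata value split: in-quota = $786,966.79 × 2,144/3,307 = $510,207.68; over-quota = $786,966.79 − $510,207.68 = $276,759.11.
In-quota duty = $510,207.68 × 3.5% = $17,857.27. Over-quota duty = $276,759.11 × 26% = $71,957.37.
Line duty = $17,857.27 + $71,957.37 = $89,814.64.

$89,814.64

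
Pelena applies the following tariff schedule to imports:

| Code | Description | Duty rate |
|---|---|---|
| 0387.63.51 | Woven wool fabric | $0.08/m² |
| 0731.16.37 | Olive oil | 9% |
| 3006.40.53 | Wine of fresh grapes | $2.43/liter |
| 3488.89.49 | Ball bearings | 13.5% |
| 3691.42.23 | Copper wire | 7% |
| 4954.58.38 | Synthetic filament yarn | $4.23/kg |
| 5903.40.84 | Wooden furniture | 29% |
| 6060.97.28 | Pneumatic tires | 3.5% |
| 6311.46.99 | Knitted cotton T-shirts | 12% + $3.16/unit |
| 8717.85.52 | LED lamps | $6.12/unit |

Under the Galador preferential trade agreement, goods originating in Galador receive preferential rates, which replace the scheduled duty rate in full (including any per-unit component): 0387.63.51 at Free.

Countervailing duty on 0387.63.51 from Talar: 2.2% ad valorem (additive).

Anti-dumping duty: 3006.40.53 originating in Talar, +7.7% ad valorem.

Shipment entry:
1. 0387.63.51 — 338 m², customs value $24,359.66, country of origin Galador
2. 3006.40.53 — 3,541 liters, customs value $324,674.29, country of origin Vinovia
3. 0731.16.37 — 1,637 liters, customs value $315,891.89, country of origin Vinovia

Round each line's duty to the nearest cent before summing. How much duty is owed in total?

$37,034.90

Line 1 (0387.63.51, Galador, 338 m², $24,359.66):
Base rate for 0387.63.51 is $0.08/m².
Origin Galador qualifies under the Pelena–Galador agreement and 0387.63.51 is covered: preferential rate Free applies instead.
The additional-duty order on 0387.63.51 targets Talar, not Galador; it does not apply.
Duty = $24,359.66 × 0% = $0.00.
Line 2 (3006.40.53, Vinovia, 3,541 liters, $324,674.29):
Base rate for 3006.40.53 is $2.43/liter.
The additional-duty order on 3006.40.53 targets Talar, not Vinovia; it does not apply.
Duty = 3,541 × $2.43 = $8,604.63.
Line 3 (0731.16.37, Vinovia, 1,637 liters, $315,891.89):
Base rate for 0731.16.37 is 9%.
Duty = $315,891.89 × 9% = $28,430.27.
Total = $0.00 + $8,604.63 + $28,430.27 = $37,034.90.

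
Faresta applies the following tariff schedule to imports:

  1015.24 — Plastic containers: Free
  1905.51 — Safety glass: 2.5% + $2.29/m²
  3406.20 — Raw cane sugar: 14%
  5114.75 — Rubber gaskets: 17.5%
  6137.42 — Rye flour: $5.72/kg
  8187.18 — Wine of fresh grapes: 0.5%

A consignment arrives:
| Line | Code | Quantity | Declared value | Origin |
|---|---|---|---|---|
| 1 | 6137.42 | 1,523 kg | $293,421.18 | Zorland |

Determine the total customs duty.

$8,711.56

Line 1 (6137.42, Zorland, 1,523 kg, $293,421.18):
Base rate for 6137.42 is $5.72/kg.
Duty = 1,523 × $5.72 = $8,711.56.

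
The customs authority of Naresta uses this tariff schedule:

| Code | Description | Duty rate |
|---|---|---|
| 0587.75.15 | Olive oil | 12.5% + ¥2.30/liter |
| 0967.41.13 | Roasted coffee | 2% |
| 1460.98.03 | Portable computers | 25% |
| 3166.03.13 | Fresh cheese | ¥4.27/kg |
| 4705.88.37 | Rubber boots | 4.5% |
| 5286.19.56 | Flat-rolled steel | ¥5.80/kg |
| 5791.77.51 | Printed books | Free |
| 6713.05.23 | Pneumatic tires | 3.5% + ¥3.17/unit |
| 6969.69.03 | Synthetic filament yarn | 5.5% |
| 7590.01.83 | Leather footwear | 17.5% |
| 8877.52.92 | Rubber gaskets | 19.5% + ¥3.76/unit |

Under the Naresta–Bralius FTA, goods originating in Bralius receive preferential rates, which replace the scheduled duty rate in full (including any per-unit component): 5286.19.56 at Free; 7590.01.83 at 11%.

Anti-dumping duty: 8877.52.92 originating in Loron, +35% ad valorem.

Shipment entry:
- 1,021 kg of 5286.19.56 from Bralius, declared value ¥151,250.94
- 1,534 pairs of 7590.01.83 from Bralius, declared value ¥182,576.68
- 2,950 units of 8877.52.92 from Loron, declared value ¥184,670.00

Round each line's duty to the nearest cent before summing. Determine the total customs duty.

Line 1 (5286.19.56, Bralius, 1,021 kg, ¥151,250.94):
Base rate for 5286.19.56 is ¥5.80/kg.
Origin Bralius qualifies under the Naresta–Bralius agreement and 5286.19.56 is covered: preferential rate Free applies instead.
Duty = ¥151,250.94 × 0% = ¥0.00.
Line 2 (7590.01.83, Bralius, 1,534 pairs, ¥182,576.68):
Base rate for 7590.01.83 is 17.5%.
Origin Bralius qualifies under the Naresta–Bralius agreement and 7590.01.83 is covered: preferential rate 11% applies instead.
Duty = ¥182,576.68 × 11% = ¥20,083.43.
Line 3 (8877.52.92, Loron, 2,950 units, ¥184,670.00):
Base rate for 8877.52.92 is 19.5% + ¥3.76/unit.
Additional duty on 8877.52.92 from Loron: +35%. Applied ad valorem rate: 19.5% + 35% = 54.5%.
Duty = ¥184,670.00 × 54.5% + 2,950 × ¥3.76 = ¥111,737.15.
Total = ¥0.00 + ¥20,083.43 + ¥111,737.15 = ¥131,820.58.

¥131,820.58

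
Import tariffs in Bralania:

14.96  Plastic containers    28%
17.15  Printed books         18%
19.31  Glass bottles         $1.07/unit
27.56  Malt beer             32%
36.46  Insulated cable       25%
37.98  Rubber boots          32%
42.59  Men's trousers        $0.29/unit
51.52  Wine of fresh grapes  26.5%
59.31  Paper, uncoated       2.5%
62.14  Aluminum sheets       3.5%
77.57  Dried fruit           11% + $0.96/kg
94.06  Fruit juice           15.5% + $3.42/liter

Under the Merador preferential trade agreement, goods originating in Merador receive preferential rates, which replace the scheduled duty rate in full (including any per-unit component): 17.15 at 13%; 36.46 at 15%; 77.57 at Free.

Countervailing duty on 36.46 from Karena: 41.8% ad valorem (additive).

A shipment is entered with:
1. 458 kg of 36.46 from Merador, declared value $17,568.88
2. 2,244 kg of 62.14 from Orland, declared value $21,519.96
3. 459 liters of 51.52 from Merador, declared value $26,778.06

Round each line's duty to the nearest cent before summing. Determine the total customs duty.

Line 1 (36.46, Merador, 458 kg, $17,568.88):
Base rate for 36.46 is 25%.
Origin Merador qualifies under the Bralania–Merador agreement and 36.46 is covered: preferential rate 15% applies instead.
The additional-duty order on 36.46 targets Karena, not Merador; it does not apply.
Duty = $17,568.88 × 15% = $2,635.33.
Line 2 (62.14, Orland, 2,244 kg, $21,519.96):
Base rate for 62.14 is 3.5%.
Duty = $21,519.96 × 3.5% = $753.20.
Line 3 (51.52, Merador, 459 liters, $26,778.06):
Base rate for 51.52 is 26.5%.
Origin Merador is the FTA partner but 51.52 is not on the preference list; base rate stands.
Duty = $26,778.06 × 26.5% = $7,096.19.
Total = $2,635.33 + $753.20 + $7,096.19 = $10,484.72.

$10,484.72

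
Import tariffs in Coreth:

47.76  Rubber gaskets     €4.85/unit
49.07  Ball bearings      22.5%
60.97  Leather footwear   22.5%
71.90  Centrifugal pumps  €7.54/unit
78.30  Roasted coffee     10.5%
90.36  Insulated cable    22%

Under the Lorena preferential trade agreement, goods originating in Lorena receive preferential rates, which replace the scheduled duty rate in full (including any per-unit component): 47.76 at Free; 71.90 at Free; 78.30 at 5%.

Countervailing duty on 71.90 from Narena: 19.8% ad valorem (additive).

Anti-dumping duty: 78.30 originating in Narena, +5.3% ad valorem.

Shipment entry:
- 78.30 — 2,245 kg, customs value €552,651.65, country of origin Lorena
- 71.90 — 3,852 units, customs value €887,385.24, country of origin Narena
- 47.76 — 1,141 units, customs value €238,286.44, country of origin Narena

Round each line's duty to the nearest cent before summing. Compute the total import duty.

Line 1 (78.30, Lorena, 2,245 kg, €552,651.65):
Base rate for 78.30 is 10.5%.
Origin Lorena qualifies under the Coreth–Lorena agreement and 78.30 is covered: preferential rate 5% applies instead.
The additional-duty order on 78.30 targets Narena, not Lorena; it does not apply.
Duty = €552,651.65 × 5% = €27,632.58.
Line 2 (71.90, Narena, 3,852 units, €887,385.24):
Base rate for 71.90 is €7.54/unit.
71.90 has an FTA preferential rate, but origin Narena is not Lorena; base rate stands.
Additional duty on 71.90 from Narena: +19.8% ad valorem. Applied ad valorem rate = 19.8%.
Duty = €887,385.24 × 19.8% + 3,852 × €7.54 = €204,746.36.
Line 3 (47.76, Narena, 1,141 units, €238,286.44):
Base rate for 47.76 is €4.85/unit.
47.76 has an FTA preferential rate, but origin Narena is not Lorena; base rate stands.
Duty = 1,141 × €4.85 = €5,533.85.
Total = €27,632.58 + €204,746.36 + €5,533.85 = €237,912.79.

€237,912.79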